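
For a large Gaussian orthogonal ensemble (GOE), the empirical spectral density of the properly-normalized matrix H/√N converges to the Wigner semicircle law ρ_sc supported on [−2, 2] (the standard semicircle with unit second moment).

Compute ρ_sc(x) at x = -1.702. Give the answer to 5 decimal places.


ρ_sc(x) = (1/(2π)) √(4 − x²). With x = -1.702:
  4 − x² = 4 − (-1.702)² = 4 − 2.896804 = 1.103196.
  √(4 − x²) = 1.050331.
  1/(2π) = 0.159155.
  ρ_sc(-1.702) = 0.159155 · 1.050331 = 0.167165.

Rounded to 5 decimal places: ρ_sc(-1.702) ≈ 0.16717.


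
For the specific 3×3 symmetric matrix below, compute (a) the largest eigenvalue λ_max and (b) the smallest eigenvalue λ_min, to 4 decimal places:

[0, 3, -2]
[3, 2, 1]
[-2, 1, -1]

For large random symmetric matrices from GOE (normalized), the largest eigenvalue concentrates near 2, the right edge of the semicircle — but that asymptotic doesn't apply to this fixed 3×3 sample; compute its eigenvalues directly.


Since M is real symmetric, all three eigenvalues are real; they are the roots of det(λI − M) = λ³ − (tr M) λ² + s λ − det M, where s is the sum of the principal 2×2 minors.
tr M = 0 + 2 + (-1) = 1.
s = (0·2 − 3²) + (0·(-1) − (-2)²) + (2·(-1) − 1²) = -9 + (-4) + (-3) = -16.
det M (expand along row 1) = 0·(-3) − 3·(-1) + (-2)·7 = -11.
Characteristic polynomial: λ³ − λ² − 16λ + 11 = 0.
Substitute λ = y + (tr M)/3 = y + 0.333333 to remove the quadratic term: y³ + p·y + q = 0 with p = s − (tr M)²/3 = -16.333333 and q = −2(tr M)³/27 + (tr M)·s/3 − det M = 5.592593.
Three real roots ⇒ use the trigonometric (Viète) form: r = 2√(−p/3) = 4.666667, φ = arccos(3q/(p·r)) = arccos(-0.220117) = 1.792730 rad.
y_k = r·cos(φ/3 − 2πk/3) for k = 0, 1, 2 gives y = 3.857940, 0.344916, -4.202856.
λ_k = y_k + 0.333333 gives λ = 4.1913, 0.6782, -3.8695 (check: the sum is 1.0000 = tr M).

Hence λ_max = 4.1913 and λ_min = -3.8695.


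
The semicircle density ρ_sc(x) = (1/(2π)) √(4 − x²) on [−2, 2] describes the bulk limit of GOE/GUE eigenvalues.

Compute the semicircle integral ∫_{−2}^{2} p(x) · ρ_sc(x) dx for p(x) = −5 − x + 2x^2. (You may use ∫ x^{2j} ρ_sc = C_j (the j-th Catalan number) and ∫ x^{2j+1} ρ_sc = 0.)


Write p(x) = Σ a_i x^i, split into monomials and integrate each against ρ_sc separately.
Using ∫ x^{2j} ρ_sc = C_j = (1/(j+1)) C(2j, j) (Catalan numbers) and ∫ x^{2j+1} ρ_sc = 0 (odd monomials vanish by symmetry):
  i = 0 (even): a_0 · C_{0} = -5 · 1 = -5
  i = 1 (odd): ∫ x^1 ρ_sc = 0 (vanishes)
  i = 2 (even): a_2 · C_{1} = 2 · 1 = 2

Summing the contributions: ∫_{−2}^{2} p(x) ρ_sc(x) dx = (-5) + 2 = -3.


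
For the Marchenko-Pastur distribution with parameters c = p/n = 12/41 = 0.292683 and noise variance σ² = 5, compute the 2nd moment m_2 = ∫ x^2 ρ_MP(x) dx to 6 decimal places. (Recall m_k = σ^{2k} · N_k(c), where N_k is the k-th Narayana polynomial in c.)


E[X²] = σ⁴ (1 + c) (second MP moment). With σ² = 5 (so σ⁴ = 25) and c = 12/41 = 0.292683: E[X²] = 25 · (1 + 0.292683) = 25 · 1.292683.

So E[X^2] = 32.317073.


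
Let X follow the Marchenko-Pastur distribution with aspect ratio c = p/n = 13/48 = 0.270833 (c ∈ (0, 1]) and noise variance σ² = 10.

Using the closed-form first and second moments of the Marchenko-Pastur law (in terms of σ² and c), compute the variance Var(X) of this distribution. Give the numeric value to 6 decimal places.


Recall the MP moments m_1 = E[X] = σ² and m_2 = E[X²] = σ⁴ (1 + c).
m_1 = E[X] = σ² = 10, so m_1² = 100.
m_2 = E[X²] = σ⁴ (1 + c) = 100 · (1 + 0.270833) = 100 · 1.270833 = 127.083333.
(Note m_2 − m_1² simplifies to c · σ⁴ = 0.270833 · 100.)

Var(X) = m_2 − m_1² = 127.083333 − 100 = 27.083333.


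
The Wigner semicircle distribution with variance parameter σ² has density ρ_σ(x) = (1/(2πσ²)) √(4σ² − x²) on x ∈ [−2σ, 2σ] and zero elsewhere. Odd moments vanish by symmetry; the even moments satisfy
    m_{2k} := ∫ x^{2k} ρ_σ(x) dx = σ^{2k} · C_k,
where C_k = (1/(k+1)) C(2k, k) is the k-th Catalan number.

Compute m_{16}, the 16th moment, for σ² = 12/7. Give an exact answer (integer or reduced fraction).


By the scaled semicircle moment identity, m_{2k} = σ^{2k} · C_k with k = 8.
C_8 = (1/(k+1)) · C(2k, k) = (1/9) · C(16, 8) = (1/9) · 12870 = 1430.
σ^{2k} = (σ²)^k = (12/7)^8 = 429981696/5764801.

Therefore m_{16} = σ^{16} · C_8 = (429981696/5764801) · 1430 = 614873825280/5764801.


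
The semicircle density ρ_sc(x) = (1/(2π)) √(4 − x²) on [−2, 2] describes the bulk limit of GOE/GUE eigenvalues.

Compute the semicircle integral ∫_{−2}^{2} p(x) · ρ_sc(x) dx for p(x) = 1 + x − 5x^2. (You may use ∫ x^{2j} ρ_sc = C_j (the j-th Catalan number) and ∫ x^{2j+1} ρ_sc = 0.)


Write p(x) = Σ a_i x^i, split into monomials and integrate each against ρ_sc separately.
Using ∫ x^{2j} ρ_sc = C_j = (1/(j+1)) C(2j, j) (Catalan numbers) and ∫ x^{2j+1} ρ_sc = 0 (odd monomials vanish by symmetry):
  i = 0 (even): a_0 · C_{0} = 1 · 1 = 1
  i = 1 (odd): ∫ x^1 ρ_sc = 0 (vanishes)
  i = 2 (even): a_2 · C_{1} = -5 · 1 = -5

Summing the contributions: ∫_{−2}^{2} p(x) ρ_sc(x) dx = 1 + (-5) = -4.


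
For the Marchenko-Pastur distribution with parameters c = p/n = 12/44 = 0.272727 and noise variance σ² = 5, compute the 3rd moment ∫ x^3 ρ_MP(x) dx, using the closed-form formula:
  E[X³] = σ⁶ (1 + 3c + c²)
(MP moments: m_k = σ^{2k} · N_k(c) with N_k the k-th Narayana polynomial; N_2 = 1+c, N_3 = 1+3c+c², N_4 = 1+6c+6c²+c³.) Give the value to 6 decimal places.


E[X³] = σ⁶ (1 + 3c + c²) (third MP moment). With σ² = 5 (so σ⁶ = 125) and c = 12/44 = 0.272727: E[X³] = 125 · (1 + 3·0.272727 + (0.272727)²) = 125 · 1.892562.

So E[X^3] = 236.570248.


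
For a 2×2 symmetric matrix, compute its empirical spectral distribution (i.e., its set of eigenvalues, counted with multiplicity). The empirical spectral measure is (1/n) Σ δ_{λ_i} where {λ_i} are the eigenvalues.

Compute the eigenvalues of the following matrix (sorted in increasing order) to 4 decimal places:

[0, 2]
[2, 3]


Since M is real symmetric, both eigenvalues are real; they are the roots of det(λI − M) = λ² − (tr M) λ + det M.
tr M = 0 + 3 = 3.
det M = 0·3 − 2² = 0 − 4 = -4.
Characteristic polynomial: λ² − 3λ − 4 = 0.
Discriminant Δ = (tr M)² − 4·det M = 9 − (-16) = 25; √Δ = 5.000000.
λ = (tr M ± √Δ)/2 = (3 ± 5.000000)/2, giving (tr M − √Δ)/2 = -1.0000 and (tr M + √Δ)/2 = 4.0000.

Eigenvalues sorted in increasing order: [-1.0000, 4.0000].


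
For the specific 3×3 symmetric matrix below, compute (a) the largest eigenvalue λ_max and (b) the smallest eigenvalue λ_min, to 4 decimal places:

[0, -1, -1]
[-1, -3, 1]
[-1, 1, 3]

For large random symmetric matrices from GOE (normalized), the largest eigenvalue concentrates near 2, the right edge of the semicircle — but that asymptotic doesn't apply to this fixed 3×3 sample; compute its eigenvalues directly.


Since M is real symmetric, all three eigenvalues are real; they are the roots of det(λI − M) = λ³ − (tr M) λ² + s λ − det M, where s is the sum of the principal 2×2 minors.
tr M = 0 + (-3) + 3 = 0.
s = (0·(-3) − (-1)²) + (0·3 − (-1)²) + ((-3)·3 − 1²) = -1 + (-1) + (-10) = -12.
det M (expand along row 1) = 0·(-10) − (-1)·(-2) + (-1)·(-4) = 2.
Characteristic polynomial: λ³ − 12λ − 2 = 0.
Substitute λ = y + (tr M)/3 = y + 0.000000 to remove the quadratic term: y³ + p·y + q = 0 with p = s − (tr M)²/3 = -12.000000 and q = −2(tr M)³/27 + (tr M)·s/3 − det M = -2.000000.
Three real roots ⇒ use the trigonometric (Viète) form: r = 2√(−p/3) = 4.000000, φ = arccos(3q/(p·r)) = arccos(0.125000) = 1.445468 rad.
y_k = r·cos(φ/3 − 2πk/3) for k = 0, 1, 2 gives y = 3.544607, -0.167055, -3.377552.
λ_k = y_k + 0.000000 gives λ = 3.5446, -0.1671, -3.3776 (check: the sum is 0.0000 = tr M).

Hence λ_max = 3.5446 and λ_min = -3.3776.


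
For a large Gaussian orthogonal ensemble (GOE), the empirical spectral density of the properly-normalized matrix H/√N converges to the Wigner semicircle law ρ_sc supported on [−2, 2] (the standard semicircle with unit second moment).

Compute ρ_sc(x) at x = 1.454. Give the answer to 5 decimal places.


ρ_sc(x) = (1/(2π)) √(4 − x²). With x = 1.454:
  4 − x² = 4 − (1.454)² = 4 − 2.114116 = 1.885884.
  √(4 − x²) = 1.373275.
  1/(2π) = 0.159155.
  ρ_sc(1.454) = 0.159155 · 1.373275 = 0.218563.

Rounded to 5 decimal places: ρ_sc(1.454) ≈ 0.21856.


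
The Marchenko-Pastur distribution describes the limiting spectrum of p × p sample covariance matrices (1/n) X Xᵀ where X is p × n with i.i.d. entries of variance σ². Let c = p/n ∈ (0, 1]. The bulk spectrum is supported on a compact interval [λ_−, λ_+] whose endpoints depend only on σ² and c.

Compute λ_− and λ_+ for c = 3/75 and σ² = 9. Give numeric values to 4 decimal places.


c = 3/75 = 0.040000; √c = 0.200000.
λ_− = σ² (1 − √c)² = 9 · (1 − 0.200000)² = 9 · (0.800000)² = 5.760000.
λ_+ = σ² (1 + √c)² = 9 · (1 + 0.200000)² = 9 · (1.200000)² = 12.960000.

Rounded to 4 decimal places: λ_− ≈ 5.7600, λ_+ ≈ 12.9600.


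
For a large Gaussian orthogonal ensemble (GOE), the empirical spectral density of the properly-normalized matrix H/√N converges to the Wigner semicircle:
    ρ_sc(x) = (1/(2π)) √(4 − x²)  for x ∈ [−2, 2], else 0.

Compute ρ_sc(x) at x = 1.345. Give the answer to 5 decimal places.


ρ_sc(x) = (1/(2π)) √(4 − x²). With x = 1.345:
  4 − x² = 4 − (1.345)² = 4 − 1.809025 = 2.190975.
  √(4 − x²) = 1.480194.
  1/(2π) = 0.159155.
  ρ_sc(1.345) = 0.159155 · 1.480194 = 0.235580.

Rounded to 5 decimal places: ρ_sc(1.345) ≈ 0.23558.


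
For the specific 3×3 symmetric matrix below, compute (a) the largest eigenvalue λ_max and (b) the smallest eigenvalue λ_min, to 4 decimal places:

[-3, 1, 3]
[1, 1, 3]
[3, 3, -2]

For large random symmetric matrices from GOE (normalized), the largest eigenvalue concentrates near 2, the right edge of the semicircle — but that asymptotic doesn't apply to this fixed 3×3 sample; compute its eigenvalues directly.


Since M is real symmetric, all three eigenvalues are real; they are the roots of det(λI − M) = λ³ − (tr M) λ² + s λ − det M, where s is the sum of the principal 2×2 minors.
tr M = -3 + 1 + (-2) = -4.
s = ((-3)·1 − 1²) + ((-3)·(-2) − 3²) + (1·(-2) − 3²) = -4 + (-3) + (-11) = -18.
det M (expand along row 1) = (-3)·(-11) − 1·(-11) + 3·0 = 44.
Characteristic polynomial: λ³ + 4λ² − 18λ − 44 = 0.
Substitute λ = y + (tr M)/3 = y − 1.333333 to remove the quadratic term: y³ + p·y + q = 0 with p = s − (tr M)²/3 = -23.333333 and q = −2(tr M)³/27 + (tr M)·s/3 − det M = -15.259259.
Three real roots ⇒ use the trigonometric (Viète) form: r = 2√(−p/3) = 5.577734, φ = arccos(3q/(p·r)) = arccos(0.351739) = 1.211368 rad.
y_k = r·cos(φ/3 − 2πk/3) for k = 0, 1, 2 gives y = 5.129165, -0.666667, -4.462498.
λ_k = y_k − 1.333333 gives λ = 3.7958, -2.0000, -5.7958 (check: the sum is -4.0000 = tr M).

Hence λ_max = 3.7958 and λ_min = -5.7958.


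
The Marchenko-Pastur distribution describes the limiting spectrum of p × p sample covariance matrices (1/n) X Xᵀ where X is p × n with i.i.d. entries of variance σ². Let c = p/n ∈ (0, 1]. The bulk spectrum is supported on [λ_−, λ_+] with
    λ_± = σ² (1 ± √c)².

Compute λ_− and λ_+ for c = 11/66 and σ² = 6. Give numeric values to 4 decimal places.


c = 11/66 = 0.166667; √c = 0.408248.
λ_− = σ² (1 − √c)² = 6 · (1 − 0.408248)² = 6 · (0.591752)² = 2.101021.
λ_+ = σ² (1 + √c)² = 6 · (1 + 0.408248)² = 6 · (1.408248)² = 11.898979.

Rounded to 4 decimal places: λ_− ≈ 2.1010, λ_+ ≈ 11.8990.


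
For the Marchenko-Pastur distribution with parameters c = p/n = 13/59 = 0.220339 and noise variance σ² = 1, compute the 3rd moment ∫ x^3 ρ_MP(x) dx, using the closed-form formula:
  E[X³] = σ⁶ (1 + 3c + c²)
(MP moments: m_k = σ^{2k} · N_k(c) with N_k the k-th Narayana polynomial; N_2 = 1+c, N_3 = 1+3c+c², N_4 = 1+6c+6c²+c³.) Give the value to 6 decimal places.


E[X³] = σ⁶ (1 + 3c + c²) (third MP moment). With σ² = 1 (so σ⁶ = 1) and c = 13/59 = 0.220339: E[X³] = 1 · (1 + 3·0.220339 + (0.220339)²) = 1 · 1.709566.

So E[X^3] = 1.709566.


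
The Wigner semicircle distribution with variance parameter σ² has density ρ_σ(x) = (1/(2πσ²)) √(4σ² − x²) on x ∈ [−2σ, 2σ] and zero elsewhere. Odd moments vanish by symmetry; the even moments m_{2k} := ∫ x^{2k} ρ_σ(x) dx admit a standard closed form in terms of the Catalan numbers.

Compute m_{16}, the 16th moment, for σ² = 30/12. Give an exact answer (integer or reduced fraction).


By the scaled semicircle moment identity, m_{2k} = σ^{2k} · C_k with k = 8.
C_8 = (1/(k+1)) · C(2k, k) = (1/9) · C(16, 8) = (1/9) · 12870 = 1430.
σ^{2k} = (σ²)^k = (30/12)^8 = 390625/256.

Therefore m_{16} = σ^{16} · C_8 = (390625/256) · 1430 = 279296875/128.


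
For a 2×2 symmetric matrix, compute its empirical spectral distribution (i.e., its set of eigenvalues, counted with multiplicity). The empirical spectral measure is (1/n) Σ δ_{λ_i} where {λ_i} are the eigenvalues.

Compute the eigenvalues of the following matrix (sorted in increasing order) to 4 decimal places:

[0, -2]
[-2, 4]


Since M is real symmetric, both eigenvalues are real; they are the roots of det(λI − M) = λ² − (tr M) λ + det M.
tr M = 0 + 4 = 4.
det M = 0·4 − (-2)² = 0 − 4 = -4.
Characteristic polynomial: λ² − 4λ − 4 = 0.
Discriminant Δ = (tr M)² − 4·det M = 16 − (-16) = 32; √Δ = 5.656854.
λ = (tr M ± √Δ)/2 = (4 ± 5.656854)/2, giving (tr M − √Δ)/2 = -0.8284 and (tr M + √Δ)/2 = 4.8284.

Eigenvalues sorted in increasing order: [-0.8284, 4.8284].


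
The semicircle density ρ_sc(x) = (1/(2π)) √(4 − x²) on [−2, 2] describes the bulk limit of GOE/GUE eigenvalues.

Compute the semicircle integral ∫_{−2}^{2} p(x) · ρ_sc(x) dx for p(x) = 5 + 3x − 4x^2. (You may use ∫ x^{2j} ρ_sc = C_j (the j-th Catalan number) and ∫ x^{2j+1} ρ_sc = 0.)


Write p(x) = Σ a_i x^i, split into monomials and integrate each against ρ_sc separately.
Using ∫ x^{2j} ρ_sc = C_j = (1/(j+1)) C(2j, j) (Catalan numbers) and ∫ x^{2j+1} ρ_sc = 0 (odd monomials vanish by symmetry):
  i = 0 (even): a_0 · C_{0} = 5 · 1 = 5
  i = 1 (odd): ∫ x^1 ρ_sc = 0 (vanishes)
  i = 2 (even): a_2 · C_{1} = -4 · 1 = -4

Summing the contributions: ∫_{−2}^{2} p(x) ρ_sc(x) dx = 5 + (-4) = 1.


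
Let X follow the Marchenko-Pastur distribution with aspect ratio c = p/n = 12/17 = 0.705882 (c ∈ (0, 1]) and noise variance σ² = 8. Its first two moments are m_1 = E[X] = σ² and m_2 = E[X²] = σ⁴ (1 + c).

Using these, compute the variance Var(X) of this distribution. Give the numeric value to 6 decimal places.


m_1 = E[X] = σ² = 8, so m_1² = 64.
m_2 = E[X²] = σ⁴ (1 + c) = 64 · (1 + 0.705882) = 64 · 1.705882 = 109.176471.
(Note m_2 − m_1² simplifies to c · σ⁴ = 0.705882 · 64.)

Var(X) = m_2 − m_1² = 109.176471 − 64 = 45.176471.


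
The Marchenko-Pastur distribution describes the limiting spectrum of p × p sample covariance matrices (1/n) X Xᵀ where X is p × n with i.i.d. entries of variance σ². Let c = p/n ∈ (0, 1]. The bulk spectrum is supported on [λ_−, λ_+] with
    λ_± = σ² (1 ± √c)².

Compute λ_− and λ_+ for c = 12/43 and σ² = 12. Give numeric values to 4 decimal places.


c = 12/43 = 0.279070; √c = 0.528271.
λ_− = σ² (1 − √c)² = 12 · (1 − 0.528271)² = 12 · (0.471729)² = 2.670344.
λ_+ = σ² (1 + √c)² = 12 · (1 + 0.528271)² = 12 · (1.528271)² = 28.027330.

Rounded to 4 decimal places: λ_− ≈ 2.6703, λ_+ ≈ 28.0273.


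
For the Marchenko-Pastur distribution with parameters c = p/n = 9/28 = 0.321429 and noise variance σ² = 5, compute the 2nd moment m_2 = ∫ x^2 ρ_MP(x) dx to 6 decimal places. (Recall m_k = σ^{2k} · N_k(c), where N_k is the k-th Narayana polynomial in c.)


E[X²] = σ⁴ (1 + c) (second MP moment). With σ² = 5 (so σ⁴ = 25) and c = 9/28 = 0.321429: E[X²] = 25 · (1 + 0.321429) = 25 · 1.321429.

So E[X^2] = 33.035714.


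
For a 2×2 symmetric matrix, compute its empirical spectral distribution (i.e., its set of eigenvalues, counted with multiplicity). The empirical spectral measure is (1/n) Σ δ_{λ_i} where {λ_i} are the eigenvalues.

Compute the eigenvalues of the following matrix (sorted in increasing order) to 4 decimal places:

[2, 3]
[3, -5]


Since M is real symmetric, both eigenvalues are real; they are the roots of det(λI − M) = λ² − (tr M) λ + det M.
tr M = 2 + (-5) = -3.
det M = 2·(-5) − 3² = -10 − 9 = -19.
Characteristic polynomial: λ² + 3λ − 19 = 0.
Discriminant Δ = (tr M)² − 4·det M = 9 − (-76) = 85; √Δ = 9.219544.
λ = (tr M ± √Δ)/2 = (-3 ± 9.219544)/2, giving (tr M − √Δ)/2 = -6.1098 and (tr M + √Δ)/2 = 3.1098.

Eigenvalues sorted in increasing order: [-6.1098, 3.1098].


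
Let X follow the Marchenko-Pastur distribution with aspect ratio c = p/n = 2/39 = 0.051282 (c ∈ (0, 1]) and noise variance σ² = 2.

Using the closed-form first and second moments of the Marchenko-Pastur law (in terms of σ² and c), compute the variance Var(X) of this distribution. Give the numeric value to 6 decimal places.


Recall the MP moments m_1 = E[X] = σ² and m_2 = E[X²] = σ⁴ (1 + c).
m_1 = E[X] = σ² = 2, so m_1² = 4.
m_2 = E[X²] = σ⁴ (1 + c) = 4 · (1 + 0.051282) = 4 · 1.051282 = 4.205128.
(Note m_2 − m_1² simplifies to c · σ⁴ = 0.051282 · 4.)

Var(X) = m_2 − m_1² = 4.205128 − 4 = 0.205128.


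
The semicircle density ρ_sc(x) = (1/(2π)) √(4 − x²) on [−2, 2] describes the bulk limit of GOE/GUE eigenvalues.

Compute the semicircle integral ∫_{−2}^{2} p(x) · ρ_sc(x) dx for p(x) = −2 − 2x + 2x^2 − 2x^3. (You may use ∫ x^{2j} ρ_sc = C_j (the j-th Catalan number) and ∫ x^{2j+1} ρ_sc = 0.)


Write p(x) = Σ a_i x^i, split into monomials and integrate each against ρ_sc separately.
Using ∫ x^{2j} ρ_sc = C_j = (1/(j+1)) C(2j, j) (Catalan numbers) and ∫ x^{2j+1} ρ_sc = 0 (odd monomials vanish by symmetry):
  i = 0 (even): a_0 · C_{0} = -2 · 1 = -2
  i = 1 (odd): ∫ x^1 ρ_sc = 0 (vanishes)
  i = 2 (even): a_2 · C_{1} = 2 · 1 = 2
  i = 3 (odd): ∫ x^3 ρ_sc = 0 (vanishes)

Summing the contributions: ∫_{−2}^{2} p(x) ρ_sc(x) dx = (-2) + 2 = 0.


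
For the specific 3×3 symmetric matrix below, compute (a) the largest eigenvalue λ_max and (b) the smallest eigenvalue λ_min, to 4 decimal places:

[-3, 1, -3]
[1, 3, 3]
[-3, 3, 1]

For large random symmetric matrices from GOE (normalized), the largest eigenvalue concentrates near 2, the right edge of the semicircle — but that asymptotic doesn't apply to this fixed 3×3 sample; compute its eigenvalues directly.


Since M is real symmetric, all three eigenvalues are real; they are the roots of det(λI − M) = λ³ − (tr M) λ² + s λ − det M, where s is the sum of the principal 2×2 minors.
tr M = -3 + 3 + 1 = 1.
s = ((-3)·3 − 1²) + ((-3)·1 − (-3)²) + (3·1 − 3²) = -10 + (-12) + (-6) = -28.
det M (expand along row 1) = (-3)·(-6) − 1·10 + (-3)·12 = -28.
Characteristic polynomial: λ³ − λ² − 28λ + 28 = 0.
Substitute λ = y + (tr M)/3 = y + 0.333333 to remove the quadratic term: y³ + p·y + q = 0 with p = s − (tr M)²/3 = -28.333333 and q = −2(tr M)³/27 + (tr M)·s/3 − det M = 18.592593.
Three real roots ⇒ use the trigonometric (Viète) form: r = 2√(−p/3) = 6.146363, φ = arccos(3q/(p·r)) = arccos(-0.320291) = 1.896833 rad.
y_k = r·cos(φ/3 − 2πk/3) for k = 0, 1, 2 gives y = 4.958169, 0.666667, -5.624836.
λ_k = y_k + 0.333333 gives λ = 5.2915, 1.0000, -5.2915 (check: the sum is 1.0000 = tr M).

Hence λ_max = 5.2915 and λ_min = -5.2915.


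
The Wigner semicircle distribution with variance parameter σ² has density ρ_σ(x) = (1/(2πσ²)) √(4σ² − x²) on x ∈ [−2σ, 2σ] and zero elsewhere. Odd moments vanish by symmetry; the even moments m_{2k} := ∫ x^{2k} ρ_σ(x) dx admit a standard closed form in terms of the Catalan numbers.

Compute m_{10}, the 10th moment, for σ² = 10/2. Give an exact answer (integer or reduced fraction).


By the scaled semicircle moment identity, m_{2k} = σ^{2k} · C_k with k = 5.
C_5 = (1/(k+1)) · C(2k, k) = (1/6) · C(10, 5) = (1/6) · 252 = 42.
σ^{2k} = (σ²)^k = (10/2)^5 = 3125.

Therefore m_{10} = σ^{10} · C_5 = 3125 · 42 = 131250.


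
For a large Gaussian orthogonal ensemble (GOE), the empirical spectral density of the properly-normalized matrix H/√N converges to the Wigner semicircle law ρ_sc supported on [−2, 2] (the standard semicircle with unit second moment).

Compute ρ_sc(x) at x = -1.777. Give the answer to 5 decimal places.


ρ_sc(x) = (1/(2π)) √(4 − x²). With x = -1.777:
  4 − x² = 4 − (-1.777)² = 4 − 3.157729 = 0.842271.
  √(4 − x²) = 0.917753.
  1/(2π) = 0.159155.
  ρ_sc(-1.777) = 0.159155 · 0.917753 = 0.146065.

Rounded to 5 decimal places: ρ_sc(-1.777) ≈ 0.14606.


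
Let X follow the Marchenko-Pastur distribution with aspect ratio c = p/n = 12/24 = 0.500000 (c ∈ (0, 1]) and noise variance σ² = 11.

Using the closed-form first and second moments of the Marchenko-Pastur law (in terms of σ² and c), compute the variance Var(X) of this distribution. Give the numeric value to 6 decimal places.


Recall the MP moments m_1 = E[X] = σ² and m_2 = E[X²] = σ⁴ (1 + c).
m_1 = E[X] = σ² = 11, so m_1² = 121.
m_2 = E[X²] = σ⁴ (1 + c) = 121 · (1 + 0.500000) = 121 · 1.500000 = 181.500000.
(Note m_2 − m_1² simplifies to c · σ⁴ = 0.500000 · 121.)

Var(X) = m_2 − m_1² = 181.500000 − 121 = 60.500000.


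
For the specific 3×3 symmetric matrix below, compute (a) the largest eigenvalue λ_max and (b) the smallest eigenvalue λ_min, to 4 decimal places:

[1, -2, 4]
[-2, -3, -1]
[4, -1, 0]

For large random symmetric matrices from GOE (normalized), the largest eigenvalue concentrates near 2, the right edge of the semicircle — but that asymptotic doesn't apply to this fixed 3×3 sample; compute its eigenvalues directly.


Since M is real symmetric, all three eigenvalues are real; they are the roots of det(λI − M) = λ³ − (tr M) λ² + s λ − det M, where s is the sum of the principal 2×2 minors.
tr M = 1 + (-3) + 0 = -2.
s = (1·(-3) − (-2)²) + (1·0 − 4²) + ((-3)·0 − (-1)²) = -7 + (-16) + (-1) = -24.
det M (expand along row 1) = 1·(-1) − (-2)·4 + 4·14 = 63.
Characteristic polynomial: λ³ + 2λ² − 24λ − 63 = 0.
Substitute λ = y + (tr M)/3 = y − 0.666667 to remove the quadratic term: y³ + p·y + q = 0 with p = s − (tr M)²/3 = -25.333333 and q = −2(tr M)³/27 + (tr M)·s/3 − det M = -46.407407.
Three real roots ⇒ use the trigonometric (Viète) form: r = 2√(−p/3) = 5.811865, φ = arccos(3q/(p·r)) = arccos(0.945585) = 0.331408 rad.
y_k = r·cos(φ/3 − 2πk/3) for k = 0, 1, 2 gives y = 5.776439, -2.333333, -3.443106.
λ_k = y_k − 0.666667 gives λ = 5.1098, -3.0000, -4.1098 (check: the sum is -2.0000 = tr M).

Hence λ_max = 5.1098 and λ_min = -4.1098.


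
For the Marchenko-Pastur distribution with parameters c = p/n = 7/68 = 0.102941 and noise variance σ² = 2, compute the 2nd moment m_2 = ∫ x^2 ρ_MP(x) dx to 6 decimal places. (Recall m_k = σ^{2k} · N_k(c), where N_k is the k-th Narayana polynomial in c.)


E[X²] = σ⁴ (1 + c) (second MP moment). With σ² = 2 (so σ⁴ = 4) and c = 7/68 = 0.102941: E[X²] = 4 · (1 + 0.102941) = 4 · 1.102941.

So E[X^2] = 4.411765.


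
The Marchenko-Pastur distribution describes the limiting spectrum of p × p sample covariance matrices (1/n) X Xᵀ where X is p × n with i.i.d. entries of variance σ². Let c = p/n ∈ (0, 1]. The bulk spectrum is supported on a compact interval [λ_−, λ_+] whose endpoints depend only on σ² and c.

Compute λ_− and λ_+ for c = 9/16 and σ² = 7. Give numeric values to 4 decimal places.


c = 9/16 = 0.562500; √c = 0.750000.
λ_− = σ² (1 − √c)² = 7 · (1 − 0.750000)² = 7 · (0.250000)² = 0.437500.
λ_+ = σ² (1 + √c)² = 7 · (1 + 0.750000)² = 7 · (1.750000)² = 21.437500.

Rounded to 4 decimal places: λ_− ≈ 0.4375, λ_+ ≈ 21.4375.


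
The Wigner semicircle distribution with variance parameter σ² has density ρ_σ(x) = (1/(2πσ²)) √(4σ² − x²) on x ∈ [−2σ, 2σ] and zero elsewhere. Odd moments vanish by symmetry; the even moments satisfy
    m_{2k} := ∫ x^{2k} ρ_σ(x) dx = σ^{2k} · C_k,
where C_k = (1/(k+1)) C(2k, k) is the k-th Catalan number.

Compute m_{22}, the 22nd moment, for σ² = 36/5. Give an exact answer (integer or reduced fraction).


By the scaled semicircle moment identity, m_{2k} = σ^{2k} · C_k with k = 11.
C_11 = (1/(k+1)) · C(2k, k) = (1/12) · C(22, 11) = (1/12) · 705432 = 58786.
σ^{2k} = (σ²)^k = (36/5)^11 = 131621703842267136/48828125.

Therefore m_{22} = σ^{22} · C_11 = (131621703842267136/48828125) · 58786 = 7737513482071515856896/48828125.


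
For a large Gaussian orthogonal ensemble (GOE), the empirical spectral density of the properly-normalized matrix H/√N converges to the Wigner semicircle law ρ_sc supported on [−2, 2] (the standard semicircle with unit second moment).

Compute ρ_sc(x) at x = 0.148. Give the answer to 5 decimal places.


ρ_sc(x) = (1/(2π)) √(4 − x²). With x = 0.148:
  4 − x² = 4 − (0.148)² = 4 − 0.021904 = 3.978096.
  √(4 − x²) = 1.994516.
  1/(2π) = 0.159155.
  ρ_sc(0.148) = 0.159155 · 1.994516 = 0.317437.

Rounded to 5 decimal places: ρ_sc(0.148) ≈ 0.31744.


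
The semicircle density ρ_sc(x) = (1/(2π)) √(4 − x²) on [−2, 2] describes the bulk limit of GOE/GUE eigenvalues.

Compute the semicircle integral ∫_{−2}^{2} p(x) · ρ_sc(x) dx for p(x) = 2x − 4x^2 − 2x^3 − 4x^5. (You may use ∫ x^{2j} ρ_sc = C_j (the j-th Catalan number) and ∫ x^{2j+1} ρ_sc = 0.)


Write p(x) = Σ a_i x^i, split into monomials and integrate each against ρ_sc separately.
Using ∫ x^{2j} ρ_sc = C_j = (1/(j+1)) C(2j, j) (Catalan numbers) and ∫ x^{2j+1} ρ_sc = 0 (odd monomials vanish by symmetry):
  i = 1 (odd): ∫ x^1 ρ_sc = 0 (vanishes)
  i = 2 (even): a_2 · C_{1} = -4 · 1 = -4
  i = 3 (odd): ∫ x^3 ρ_sc = 0 (vanishes)
  i = 5 (odd): ∫ x^5 ρ_sc = 0 (vanishes)

Summing the contributions: ∫_{−2}^{2} p(x) ρ_sc(x) dx = -4.


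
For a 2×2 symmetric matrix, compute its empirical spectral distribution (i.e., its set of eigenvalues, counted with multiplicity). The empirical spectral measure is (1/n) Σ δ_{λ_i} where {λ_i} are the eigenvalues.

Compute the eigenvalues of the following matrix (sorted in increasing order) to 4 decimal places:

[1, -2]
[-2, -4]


Since M is real symmetric, both eigenvalues are real; they are the roots of det(λI − M) = λ² − (tr M) λ + det M.
tr M = 1 + (-4) = -3.
det M = 1·(-4) − (-2)² = -4 − 4 = -8.
Characteristic polynomial: λ² + 3λ − 8 = 0.
Discriminant Δ = (tr M)² − 4·det M = 9 − (-32) = 41; √Δ = 6.403124.
λ = (tr M ± √Δ)/2 = (-3 ± 6.403124)/2, giving (tr M − √Δ)/2 = -4.7016 and (tr M + √Δ)/2 = 1.7016.

Eigenvalues sorted in increasing order: [-4.7016, 1.7016].


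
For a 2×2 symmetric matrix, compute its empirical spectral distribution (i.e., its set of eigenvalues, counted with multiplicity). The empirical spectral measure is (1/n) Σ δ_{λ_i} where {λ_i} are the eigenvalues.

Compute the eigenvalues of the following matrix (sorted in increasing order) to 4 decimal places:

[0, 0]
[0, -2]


Since M is real symmetric, both eigenvalues are real; they are the roots of det(λI − M) = λ² − (tr M) λ + det M.
tr M = 0 + (-2) = -2.
det M = 0·(-2) − 0² = 0 − 0 = 0.
Characteristic polynomial: λ² + 2λ = 0.
Discriminant Δ = (tr M)² − 4·det M = 4 − 0 = 4; √Δ = 2.000000.
λ = (tr M ± √Δ)/2 = (-2 ± 2.000000)/2, giving (tr M − √Δ)/2 = -2.0000 and (tr M + √Δ)/2 = 0.0000.

Eigenvalues sorted in increasing order: [-2.0000, 0.0000].


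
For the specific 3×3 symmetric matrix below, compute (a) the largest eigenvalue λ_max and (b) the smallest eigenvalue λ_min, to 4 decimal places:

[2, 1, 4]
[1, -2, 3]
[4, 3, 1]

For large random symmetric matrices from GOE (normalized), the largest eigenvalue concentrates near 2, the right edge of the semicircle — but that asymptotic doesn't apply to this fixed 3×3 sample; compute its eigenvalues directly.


Since M is real symmetric, all three eigenvalues are real; they are the roots of det(λI − M) = λ³ − (tr M) λ² + s λ − det M, where s is the sum of the principal 2×2 minors.
tr M = 2 + (-2) + 1 = 1.
s = (2·(-2) − 1²) + (2·1 − 4²) + ((-2)·1 − 3²) = -5 + (-14) + (-11) = -30.
det M (expand along row 1) = 2·(-11) − 1·(-11) + 4·11 = 33.
Characteristic polynomial: λ³ − λ² − 30λ − 33 = 0.
Substitute λ = y + (tr M)/3 = y + 0.333333 to remove the quadratic term: y³ + p·y + q = 0 with p = s − (tr M)²/3 = -30.333333 and q = −2(tr M)³/27 + (tr M)·s/3 − det M = -43.074074.
Three real roots ⇒ use the trigonometric (Viète) form: r = 2√(−p/3) = 6.359595, φ = arccos(3q/(p·r)) = arccos(0.669866) = 0.836769 rad.
y_k = r·cos(φ/3 − 2πk/3) for k = 0, 1, 2 gives y = 6.113813, -1.540560, -4.573252.
λ_k = y_k + 0.333333 gives λ = 6.4471, -1.2072, -4.2399 (check: the sum is 1.0000 = tr M).

Hence λ_max = 6.4471 and λ_min = -4.2399.


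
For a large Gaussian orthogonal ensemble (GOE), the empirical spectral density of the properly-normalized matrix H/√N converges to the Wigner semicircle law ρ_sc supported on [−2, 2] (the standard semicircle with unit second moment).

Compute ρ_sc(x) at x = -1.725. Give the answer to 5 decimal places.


ρ_sc(x) = (1/(2π)) √(4 − x²). With x = -1.725:
  4 − x² = 4 − (-1.725)² = 4 − 2.975625 = 1.024375.
  √(4 − x²) = 1.012114.
  1/(2π) = 0.159155.
  ρ_sc(-1.725) = 0.159155 · 1.012114 = 0.161083.

Rounded to 5 decimal places: ρ_sc(-1.725) ≈ 0.16108.


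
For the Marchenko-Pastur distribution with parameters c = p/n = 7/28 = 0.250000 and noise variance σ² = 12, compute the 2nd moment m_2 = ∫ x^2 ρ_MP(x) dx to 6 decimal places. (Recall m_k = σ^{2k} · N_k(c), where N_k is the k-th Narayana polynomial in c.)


E[X²] = σ⁴ (1 + c) (second MP moment). With σ² = 12 (so σ⁴ = 144) and c = 7/28 = 0.250000: E[X²] = 144 · (1 + 0.250000) = 144 · 1.250000.

So E[X^2] = 180.000000.


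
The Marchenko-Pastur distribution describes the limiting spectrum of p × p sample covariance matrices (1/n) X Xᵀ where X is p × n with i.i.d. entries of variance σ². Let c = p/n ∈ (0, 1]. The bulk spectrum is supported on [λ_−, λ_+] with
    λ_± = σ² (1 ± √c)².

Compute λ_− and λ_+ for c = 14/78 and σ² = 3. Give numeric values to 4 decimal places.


c = 14/78 = 0.179487; √c = 0.423659.
λ_− = σ² (1 − √c)² = 3 · (1 − 0.423659)² = 3 · (0.576341)² = 0.996506.
λ_+ = σ² (1 + √c)² = 3 · (1 + 0.423659)² = 3 · (1.423659)² = 6.080417.

Rounded to 4 decimal places: λ_− ≈ 0.9965, λ_+ ≈ 6.0804.


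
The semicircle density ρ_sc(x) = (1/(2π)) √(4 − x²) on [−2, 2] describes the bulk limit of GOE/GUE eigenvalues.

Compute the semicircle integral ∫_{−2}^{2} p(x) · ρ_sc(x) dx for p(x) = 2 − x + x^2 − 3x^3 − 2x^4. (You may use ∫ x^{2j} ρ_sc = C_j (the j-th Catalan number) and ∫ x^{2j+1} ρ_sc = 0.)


Write p(x) = Σ a_i x^i, split into monomials and integrate each against ρ_sc separately.
Using ∫ x^{2j} ρ_sc = C_j = (1/(j+1)) C(2j, j) (Catalan numbers) and ∫ x^{2j+1} ρ_sc = 0 (odd monomials vanish by symmetry):
  i = 0 (even): a_0 · C_{0} = 2 · 1 = 2
  i = 1 (odd): ∫ x^1 ρ_sc = 0 (vanishes)
  i = 2 (even): a_2 · C_{1} = 1 · 1 = 1
  i = 3 (odd): ∫ x^3 ρ_sc = 0 (vanishes)
  i = 4 (even): a_4 · C_{2} = -2 · 2 = -4

Summing the contributions: ∫_{−2}^{2} p(x) ρ_sc(x) dx = 2 + 1 + (-4) = -1.


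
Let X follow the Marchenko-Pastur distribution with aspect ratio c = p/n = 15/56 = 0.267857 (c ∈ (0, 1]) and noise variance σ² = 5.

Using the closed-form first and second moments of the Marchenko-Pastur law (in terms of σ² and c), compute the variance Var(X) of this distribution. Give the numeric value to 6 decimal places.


Recall the MP moments m_1 = E[X] = σ² and m_2 = E[X²] = σ⁴ (1 + c).
m_1 = E[X] = σ² = 5, so m_1² = 25.
m_2 = E[X²] = σ⁴ (1 + c) = 25 · (1 + 0.267857) = 25 · 1.267857 = 31.696429.
(Note m_2 − m_1² simplifies to c · σ⁴ = 0.267857 · 25.)

Var(X) = m_2 − m_1² = 31.696429 − 25 = 6.696429.


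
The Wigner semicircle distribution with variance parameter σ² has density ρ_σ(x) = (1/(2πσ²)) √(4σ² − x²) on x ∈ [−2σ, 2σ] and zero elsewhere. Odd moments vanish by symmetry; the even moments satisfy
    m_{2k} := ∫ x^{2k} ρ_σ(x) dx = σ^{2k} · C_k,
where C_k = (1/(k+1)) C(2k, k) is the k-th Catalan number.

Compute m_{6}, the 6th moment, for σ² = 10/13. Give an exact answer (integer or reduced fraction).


By the scaled semicircle moment identity, m_{2k} = σ^{2k} · C_k with k = 3.
C_3 = (1/(k+1)) · C(2k, k) = (1/4) · C(6, 3) = (1/4) · 20 = 5.
σ^{2k} = (σ²)^k = (10/13)^3 = 1000/2197.

Therefore m_{6} = σ^{6} · C_3 = (1000/2197) · 5 = 5000/2197.


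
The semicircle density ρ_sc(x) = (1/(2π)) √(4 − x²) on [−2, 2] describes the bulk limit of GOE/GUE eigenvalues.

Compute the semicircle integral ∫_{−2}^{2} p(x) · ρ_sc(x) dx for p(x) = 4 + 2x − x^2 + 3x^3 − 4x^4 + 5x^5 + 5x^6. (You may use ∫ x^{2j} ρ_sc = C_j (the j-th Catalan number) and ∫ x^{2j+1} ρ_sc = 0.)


Write p(x) = Σ a_i x^i, split into monomials and integrate each against ρ_sc separately.
Using ∫ x^{2j} ρ_sc = C_j = (1/(j+1)) C(2j, j) (Catalan numbers) and ∫ x^{2j+1} ρ_sc = 0 (odd monomials vanish by symmetry):
  i = 0 (even): a_0 · C_{0} = 4 · 1 = 4
  i = 1 (odd): ∫ x^1 ρ_sc = 0 (vanishes)
  i = 2 (even): a_2 · C_{1} = -1 · 1 = -1
  i = 3 (odd): ∫ x^3 ρ_sc = 0 (vanishes)
  i = 4 (even): a_4 · C_{2} = -4 · 2 = -8
  i = 5 (odd): ∫ x^5 ρ_sc = 0 (vanishes)
  i = 6 (even): a_6 · C_{3} = 5 · 5 = 25

Summing the contributions: ∫_{−2}^{2} p(x) ρ_sc(x) dx = 4 + (-1) + (-8) + 25 = 20.


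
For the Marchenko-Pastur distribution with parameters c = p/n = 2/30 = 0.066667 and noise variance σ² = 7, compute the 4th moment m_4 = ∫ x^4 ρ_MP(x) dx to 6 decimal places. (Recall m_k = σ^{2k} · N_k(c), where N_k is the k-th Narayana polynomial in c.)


E[X⁴] = σ⁸ (1 + 6c + 6c² + c³) (fourth MP moment). With σ² = 7 (so σ⁸ = 2401) and c = 2/30 = 0.066667: E[X⁴] = 2401 · (1 + 6·0.066667 + 6·(0.066667)² + (0.066667)³) = 2401 · 1.426963.

So E[X^4] = 3426.138074.


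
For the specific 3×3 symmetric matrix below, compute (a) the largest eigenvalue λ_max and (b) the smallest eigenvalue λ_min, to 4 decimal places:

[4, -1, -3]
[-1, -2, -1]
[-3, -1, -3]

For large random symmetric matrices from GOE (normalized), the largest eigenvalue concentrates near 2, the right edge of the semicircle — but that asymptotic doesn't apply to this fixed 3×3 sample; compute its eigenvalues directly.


Since M is real symmetric, all three eigenvalues are real; they are the roots of det(λI − M) = λ³ − (tr M) λ² + s λ − det M, where s is the sum of the principal 2×2 minors.
tr M = 4 + (-2) + (-3) = -1.
s = (4·(-2) − (-1)²) + (4·(-3) − (-3)²) + ((-2)·(-3) − (-1)²) = -9 + (-21) + 5 = -25.
det M (expand along row 1) = 4·5 − (-1)·0 + (-3)·(-5) = 35.
Characteristic polynomial: λ³ + λ² − 25λ − 35 = 0.
Substitute λ = y + (tr M)/3 = y − 0.333333 to remove the quadratic term: y³ + p·y + q = 0 with p = s − (tr M)²/3 = -25.333333 and q = −2(tr M)³/27 + (tr M)·s/3 − det M = -26.592593.
Three real roots ⇒ use the trigonometric (Viète) form: r = 2√(−p/3) = 5.811865, φ = arccos(3q/(p·r)) = arccos(0.541844) = 0.998167 rad.
y_k = r·cos(φ/3 − 2πk/3) for k = 0, 1, 2 gives y = 5.493123, -1.102624, -4.390499.
λ_k = y_k − 0.333333 gives λ = 5.1598, -1.4360, -4.7238 (check: the sum is -1.0000 = tr M).

Hence λ_max = 5.1598 and λ_min = -4.7238.


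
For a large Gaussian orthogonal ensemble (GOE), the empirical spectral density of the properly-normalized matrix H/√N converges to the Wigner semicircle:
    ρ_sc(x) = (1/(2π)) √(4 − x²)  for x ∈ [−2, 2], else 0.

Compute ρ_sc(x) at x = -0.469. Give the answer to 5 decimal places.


ρ_sc(x) = (1/(2π)) √(4 − x²). With x = -0.469:
  4 − x² = 4 − (-0.469)² = 4 − 0.219961 = 3.780039.
  √(4 − x²) = 1.944232.
  1/(2π) = 0.159155.
  ρ_sc(-0.469) = 0.159155 · 1.944232 = 0.309434.

Rounded to 5 decimal places: ρ_sc(-0.469) ≈ 0.30943.


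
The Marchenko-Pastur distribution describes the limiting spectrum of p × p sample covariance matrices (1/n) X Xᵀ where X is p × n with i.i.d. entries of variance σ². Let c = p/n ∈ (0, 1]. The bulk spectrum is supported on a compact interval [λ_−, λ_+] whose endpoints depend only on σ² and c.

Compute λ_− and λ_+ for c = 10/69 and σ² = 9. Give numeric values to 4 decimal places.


c = 10/69 = 0.144928; √c = 0.380693.
λ_− = σ² (1 − √c)² = 9 · (1 − 0.380693)² = 9 · (0.619307)² = 3.451865.
λ_+ = σ² (1 + √c)² = 9 · (1 + 0.380693)² = 9 · (1.380693)² = 17.156831.

Rounded to 4 decimal places: λ_− ≈ 3.4519, λ_+ ≈ 17.1568.


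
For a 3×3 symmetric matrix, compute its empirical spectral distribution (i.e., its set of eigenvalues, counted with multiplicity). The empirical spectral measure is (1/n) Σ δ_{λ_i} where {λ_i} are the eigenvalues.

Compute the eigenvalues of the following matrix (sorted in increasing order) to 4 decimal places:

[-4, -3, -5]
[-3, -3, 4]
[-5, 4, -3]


Since M is real symmetric, all three eigenvalues are real; they are the roots of det(λI − M) = λ³ − (tr M) λ² + s λ − det M, where s is the sum of the principal 2×2 minors.
tr M = -4 + (-3) + (-3) = -10.
s = ((-4)·(-3) − (-3)²) + ((-4)·(-3) − (-5)²) + ((-3)·(-3) − 4²) = 3 + (-13) + (-7) = -17.
det M (expand along row 1) = (-4)·(-7) − (-3)·29 + (-5)·(-27) = 250.
Characteristic polynomial: λ³ + 10λ² − 17λ − 250 = 0.
Substitute λ = y + (tr M)/3 = y − 3.333333 to remove the quadratic term: y³ + p·y + q = 0 with p = s − (tr M)²/3 = -50.333333 and q = −2(tr M)³/27 + (tr M)·s/3 − det M = -119.259259.
Three real roots ⇒ use the trigonometric (Viète) form: r = 2√(−p/3) = 8.192137, φ = arccos(3q/(p·r)) = arccos(0.867682) = 0.520277 rad.
y_k = r·cos(φ/3 − 2πk/3) for k = 0, 1, 2 gives y = 8.069251, -2.810399, -5.258851.
λ_k = y_k − 3.333333 gives λ = 4.7359, -6.1437, -8.5922 (check: the sum is -10.0000 = tr M).

Eigenvalues sorted in increasing order: [-8.5922, -6.1437, 4.7359].


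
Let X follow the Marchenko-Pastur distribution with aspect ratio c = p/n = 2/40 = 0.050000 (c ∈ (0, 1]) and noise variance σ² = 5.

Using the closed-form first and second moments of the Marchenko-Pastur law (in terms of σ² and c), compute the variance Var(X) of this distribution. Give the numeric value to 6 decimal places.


Recall the MP moments m_1 = E[X] = σ² and m_2 = E[X²] = σ⁴ (1 + c).
m_1 = E[X] = σ² = 5, so m_1² = 25.
m_2 = E[X²] = σ⁴ (1 + c) = 25 · (1 + 0.050000) = 25 · 1.050000 = 26.250000.
(Note m_2 − m_1² simplifies to c · σ⁴ = 0.050000 · 25.)

Var(X) = m_2 − m_1² = 26.250000 − 25 = 1.250000.


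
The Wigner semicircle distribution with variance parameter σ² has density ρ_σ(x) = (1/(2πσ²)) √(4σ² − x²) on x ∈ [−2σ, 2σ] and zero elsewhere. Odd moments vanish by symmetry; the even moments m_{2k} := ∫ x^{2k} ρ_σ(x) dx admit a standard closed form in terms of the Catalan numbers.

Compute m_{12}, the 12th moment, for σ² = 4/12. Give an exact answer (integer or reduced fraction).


By the scaled semicircle moment identity, m_{2k} = σ^{2k} · C_k with k = 6.
C_6 = (1/(k+1)) · C(2k, k) = (1/7) · C(12, 6) = (1/7) · 924 = 132.
σ^{2k} = (σ²)^k = (4/12)^6 = 1/729.

Therefore m_{12} = σ^{12} · C_6 = (1/729) · 132 = 44/243.
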